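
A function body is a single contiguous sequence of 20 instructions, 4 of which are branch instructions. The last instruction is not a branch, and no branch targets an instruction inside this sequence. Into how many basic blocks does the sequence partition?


With no in-sequence branch targets, the leaders are the first instruction plus the instruction after each branch.
Number of basic blocks = branches + 1
= 4 + 1 = 5

5


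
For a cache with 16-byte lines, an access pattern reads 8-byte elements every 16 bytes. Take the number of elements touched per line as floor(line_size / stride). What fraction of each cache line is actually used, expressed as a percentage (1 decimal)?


Elements per cache line = floor(16 / 16) = 1
Bytes used = 1 * 8 = 8
Utilization = 8 / 16 * 100 = 50.0%

50.0


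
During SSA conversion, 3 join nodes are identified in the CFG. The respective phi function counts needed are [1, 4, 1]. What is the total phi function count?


Total phi functions = sum of phi functions at each join node
= 1 + 4 + 1 = 6

6


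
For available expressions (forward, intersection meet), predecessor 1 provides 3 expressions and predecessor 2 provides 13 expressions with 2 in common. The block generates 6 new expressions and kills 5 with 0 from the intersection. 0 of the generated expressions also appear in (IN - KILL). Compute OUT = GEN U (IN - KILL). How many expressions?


IN = intersection of predecessors = 2
IN - KILL = 2 - 0 = 2
|OUT| = |GEN| + |IN - KILL| - |GEN ∩ (IN - KILL)| = 6 + 2 - 0 = 8

8


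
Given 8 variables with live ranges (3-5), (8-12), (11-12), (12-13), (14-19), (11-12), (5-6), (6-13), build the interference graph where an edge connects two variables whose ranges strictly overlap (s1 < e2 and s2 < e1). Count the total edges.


Check all pairs for overlapping intervals.
Two intervals (s1,e1) and (s2,e2) overlap if s1 < e2 and s2 < e1.
v0 (3-5) vs v1..v7: overlaps none -> 0
v1 (8-12) vs v2..v7: overlaps v2, v5, v7 -> 3
v2 (11-12) vs v3..v7: overlaps v5, v7 -> 2
v3 (12-13) vs v4..v7: overlaps v7 -> 1
v4 (14-19) vs v5..v7: overlaps none -> 0
v5 (11-12) vs v6..v7: overlaps v7 -> 1
v6 (5-6) vs v7: overlaps none -> 0
Total overlapping pairs = 0 + 3 + 2 + 1 + 0 + 1 + 0 = 7

7


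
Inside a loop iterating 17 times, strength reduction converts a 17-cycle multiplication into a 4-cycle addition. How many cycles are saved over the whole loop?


Per-iteration saving = 17 - 4 = 13
Total saved = 17 * 13 = 221

221


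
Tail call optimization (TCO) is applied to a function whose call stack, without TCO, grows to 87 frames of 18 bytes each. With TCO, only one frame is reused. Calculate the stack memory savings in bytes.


Without TCO: 87 * 18 = 1566 bytes
With TCO: reuse 1 frame = 18 bytes
Savings = 1566 - 18 = 1548

1548


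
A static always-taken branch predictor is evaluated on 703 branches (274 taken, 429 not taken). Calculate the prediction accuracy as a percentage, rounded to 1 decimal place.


Predictor: always-taken
Correct predictions = 274
Accuracy = 274 / 703 * 100 = 39.0%

39.0


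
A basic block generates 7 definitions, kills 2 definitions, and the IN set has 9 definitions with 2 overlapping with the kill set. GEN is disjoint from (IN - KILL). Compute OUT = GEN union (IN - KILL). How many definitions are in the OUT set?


IN - KILL: 9 - 2 = 7 surviving definitions
OUT = GEN + surviving = 7 + 7 = 14

14


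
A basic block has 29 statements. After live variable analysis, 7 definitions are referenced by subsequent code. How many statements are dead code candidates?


Dead code = total statements - live definitions
= 29 - 7 = 22

22


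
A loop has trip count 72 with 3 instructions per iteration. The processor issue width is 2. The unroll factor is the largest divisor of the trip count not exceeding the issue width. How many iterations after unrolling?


Largest divisor of 72 <= 2 is 2
New iterations = 72 / 2 = 36

36


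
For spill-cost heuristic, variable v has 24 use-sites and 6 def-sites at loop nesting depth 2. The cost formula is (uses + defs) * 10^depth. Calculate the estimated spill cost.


uses + defs = 24 + 6 = 30
10^2 = 100
Spill cost = 30 * 100 = 3000

3000


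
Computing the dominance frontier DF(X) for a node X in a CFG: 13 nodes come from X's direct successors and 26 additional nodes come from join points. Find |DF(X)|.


DF(X) = direct successor contributions + join point contributions
= 13 + 26 = 39

39


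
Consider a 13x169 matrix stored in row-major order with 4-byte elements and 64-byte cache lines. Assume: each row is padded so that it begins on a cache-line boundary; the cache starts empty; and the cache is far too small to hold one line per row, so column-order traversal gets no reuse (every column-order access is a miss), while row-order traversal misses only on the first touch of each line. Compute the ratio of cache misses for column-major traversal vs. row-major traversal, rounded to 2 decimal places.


Each row occupies 169 * 4 = 676 bytes and starts on a line boundary, so it spans ceil(676 / 64) = 11 cache lines.
Row-major traversal misses (one per line touched): 13 * ceil(169 * 4 / 64) = 143
Column-major traversal misses (no reuse, every access misses): 13 * 169 = 2197
Ratio = 2197 / 143 = 15.36

15.36


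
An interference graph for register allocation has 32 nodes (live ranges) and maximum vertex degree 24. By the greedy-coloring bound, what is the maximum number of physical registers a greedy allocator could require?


Greedy coloring never needs more than (max_degree + 1) colors: when coloring a vertex, at most max_degree neighbors are already colored.
Upper bound = 24 + 1 = 25

25


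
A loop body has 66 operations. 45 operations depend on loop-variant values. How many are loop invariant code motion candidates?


Invariant candidates = total - loop-dependent
= 66 - 45 = 21

21


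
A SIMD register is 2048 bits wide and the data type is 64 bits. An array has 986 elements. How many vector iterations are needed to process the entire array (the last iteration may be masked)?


Width = 2048 / 64 = 32 elements per vector op
Iterations = ceil(986 / 32) = 31

31


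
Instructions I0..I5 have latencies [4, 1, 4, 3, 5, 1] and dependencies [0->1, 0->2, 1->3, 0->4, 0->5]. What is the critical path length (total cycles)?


Compute longest path through dependency graph: dist(Ik) = max over predecessors of dist + latency(Ik).
dist(I0) = latency 4 = 4
dist(I1) = dist(I0) + 1 = 4 + 1 = 5
dist(I2) = dist(I0) + 4 = 4 + 4 = 8
dist(I3) = dist(I1) + 3 = 5 + 3 = 8
dist(I4) = dist(I0) + 5 = 4 + 5 = 9
dist(I5) = dist(I0) + 1 = 4 + 1 = 5
Critical path = max dist = 9

9


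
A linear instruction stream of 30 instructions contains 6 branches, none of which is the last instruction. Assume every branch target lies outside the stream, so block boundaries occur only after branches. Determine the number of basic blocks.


With no in-sequence branch targets, the leaders are the first instruction plus the instruction after each branch.
Number of basic blocks = branches + 1
= 6 + 1 = 7

7


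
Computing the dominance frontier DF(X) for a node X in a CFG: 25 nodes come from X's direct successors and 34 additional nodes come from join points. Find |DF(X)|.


DF(X) = direct successor contributions + join point contributions
= 25 + 34 = 59

59


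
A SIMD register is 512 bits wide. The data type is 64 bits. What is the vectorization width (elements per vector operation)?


Width = SIMD bits / data type bits
= 512 / 64 = 8

8


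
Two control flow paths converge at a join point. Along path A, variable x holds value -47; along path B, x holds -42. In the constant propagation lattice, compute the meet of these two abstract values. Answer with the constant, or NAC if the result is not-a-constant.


Meet operation: if both paths give the same constant, result is that constant; if they differ, result is NAC (not-a-constant).
Path A: -47, Path B: -42 -> differ
Result: not-a-constant -> NAC

NAC


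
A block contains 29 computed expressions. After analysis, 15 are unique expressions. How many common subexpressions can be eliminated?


CSE count = total expressions - unique expressions
= 29 - 15 = 14

14


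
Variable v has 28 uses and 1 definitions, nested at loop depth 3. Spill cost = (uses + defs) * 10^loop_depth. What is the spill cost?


uses + defs = 28 + 1 = 29
10^3 = 1000
Spill cost = 29 * 1000 = 29000

29000


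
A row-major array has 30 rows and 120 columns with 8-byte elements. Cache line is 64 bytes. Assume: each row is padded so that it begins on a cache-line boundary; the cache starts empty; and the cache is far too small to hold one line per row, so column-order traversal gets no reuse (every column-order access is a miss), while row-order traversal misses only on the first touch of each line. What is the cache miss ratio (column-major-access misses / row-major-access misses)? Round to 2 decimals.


Each row occupies 120 * 8 = 960 bytes and starts on a line boundary, so it spans ceil(960 / 64) = 15 cache lines.
Row-major traversal misses (one per line touched): 30 * ceil(120 * 8 / 64) = 450
Column-major traversal misses (no reuse, every access misses): 30 * 120 = 3600
Ratio = 3600 / 450 = 8.0

8.0


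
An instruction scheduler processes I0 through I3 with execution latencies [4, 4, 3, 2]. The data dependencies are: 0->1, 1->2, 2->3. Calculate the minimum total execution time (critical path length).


Compute longest path through dependency graph: dist(Ik) = max over predecessors of dist + latency(Ik).
dist(I0) = latency 4 = 4
dist(I1) = dist(I0) + 4 = 4 + 4 = 8
dist(I2) = dist(I1) + 3 = 8 + 3 = 11
dist(I3) = dist(I2) + 2 = 11 + 2 = 13
Critical path = max dist = 13

13


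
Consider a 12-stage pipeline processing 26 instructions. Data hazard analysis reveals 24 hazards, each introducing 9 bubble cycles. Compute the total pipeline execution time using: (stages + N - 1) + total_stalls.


Base cycles = 12 + 26 - 1 = 37
Total stalls = 24 * 9 = 216
Total = 37 + 216 = 253

253


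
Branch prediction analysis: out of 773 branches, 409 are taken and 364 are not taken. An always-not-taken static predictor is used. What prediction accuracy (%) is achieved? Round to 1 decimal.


Predictor: always-not-taken
Correct predictions = 364
Accuracy = 364 / 773 * 100 = 47.1%

47.1


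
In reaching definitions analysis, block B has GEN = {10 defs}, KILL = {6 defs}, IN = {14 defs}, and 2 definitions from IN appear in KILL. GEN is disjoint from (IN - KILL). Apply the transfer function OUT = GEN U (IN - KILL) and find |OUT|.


IN - KILL: 14 - 2 = 12 surviving definitions
OUT = GEN + surviving = 10 + 12 = 22

22


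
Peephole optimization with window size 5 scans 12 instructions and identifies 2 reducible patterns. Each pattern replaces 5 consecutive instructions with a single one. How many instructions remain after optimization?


Each match removes 4 instructions.
Total removed = 2 * 4 = 8
Remaining = 12 - 8 = 4

4


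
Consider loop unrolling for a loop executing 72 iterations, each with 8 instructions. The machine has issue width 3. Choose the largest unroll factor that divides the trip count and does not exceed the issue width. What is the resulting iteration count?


Largest divisor of 72 <= 3 is 3
New iterations = 72 / 3 = 24

24


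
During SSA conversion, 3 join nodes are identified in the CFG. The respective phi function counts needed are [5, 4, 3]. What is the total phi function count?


Total phi functions = sum of phi functions at each join node
= 5 + 4 + 3 = 12

12


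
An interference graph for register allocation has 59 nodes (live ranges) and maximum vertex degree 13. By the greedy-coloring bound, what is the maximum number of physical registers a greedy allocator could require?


Greedy coloring never needs more than (max_degree + 1) colors: when coloring a vertex, at most max_degree neighbors are already colored.
Upper bound = 13 + 1 = 14

14


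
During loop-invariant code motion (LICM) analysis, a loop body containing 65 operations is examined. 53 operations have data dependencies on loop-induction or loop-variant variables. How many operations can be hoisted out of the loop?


Invariant candidates = total - loop-dependent
= 65 - 53 = 12

12


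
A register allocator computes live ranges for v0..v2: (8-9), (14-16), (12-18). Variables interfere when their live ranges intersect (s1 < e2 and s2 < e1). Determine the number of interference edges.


Check all pairs for overlapping intervals.
Two intervals (s1,e1) and (s2,e2) overlap if s1 < e2 and s2 < e1.
v0 (8-9) vs v1..v2: overlaps none -> 0
v1 (14-16) vs v2: overlaps v2 -> 1
Total overlapping pairs = 0 + 1 = 1

1


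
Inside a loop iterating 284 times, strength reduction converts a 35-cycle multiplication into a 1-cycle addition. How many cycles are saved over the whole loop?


Per-iteration saving = 35 - 1 = 34
Total saved = 284 * 34 = 9656

9656


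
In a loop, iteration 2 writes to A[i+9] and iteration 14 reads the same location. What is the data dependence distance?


Distance = read iteration - write iteration
= 14 - 2 = 12

12


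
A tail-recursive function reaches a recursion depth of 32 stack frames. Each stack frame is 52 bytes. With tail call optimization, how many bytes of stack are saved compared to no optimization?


Without TCO: 32 * 52 = 1664 bytes
With TCO: reuse 1 frame = 52 bytes
Savings = 1664 - 52 = 1612

1612


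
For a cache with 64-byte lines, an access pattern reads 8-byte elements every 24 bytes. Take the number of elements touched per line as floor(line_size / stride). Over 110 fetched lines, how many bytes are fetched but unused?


Elements per line = floor(64 / 24) = 2
Bytes used per line = 2 * 8 = 16
Wasted per line = 64 - 16 = 48
Total wasted = 48 * 110 = 5280

5280


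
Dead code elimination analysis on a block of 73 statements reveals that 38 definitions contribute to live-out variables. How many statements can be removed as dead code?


Dead code = total statements - live definitions
= 73 - 38 = 35

35


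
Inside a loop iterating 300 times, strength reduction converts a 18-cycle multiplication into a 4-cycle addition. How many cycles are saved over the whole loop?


Per-iteration saving = 18 - 4 = 14
Total saved = 300 * 14 = 4200

4200


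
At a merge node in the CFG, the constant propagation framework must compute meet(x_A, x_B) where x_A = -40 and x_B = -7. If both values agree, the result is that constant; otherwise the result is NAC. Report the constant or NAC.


Meet operation: if both paths give the same constant, result is that constant; if they differ, result is NAC (not-a-constant).
Path A: -40, Path B: -7 -> differ
Result: not-a-constant -> NAC

NAC


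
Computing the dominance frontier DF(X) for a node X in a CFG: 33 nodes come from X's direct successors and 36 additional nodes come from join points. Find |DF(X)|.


DF(X) = direct successor contributions + join point contributions
= 33 + 36 = 69

69


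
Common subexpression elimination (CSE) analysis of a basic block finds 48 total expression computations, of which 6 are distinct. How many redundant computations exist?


CSE count = total expressions - unique expressions
= 48 - 6 = 42

42


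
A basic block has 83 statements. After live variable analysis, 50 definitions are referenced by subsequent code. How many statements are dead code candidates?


Dead code = total statements - live definitions
= 83 - 50 = 33

33


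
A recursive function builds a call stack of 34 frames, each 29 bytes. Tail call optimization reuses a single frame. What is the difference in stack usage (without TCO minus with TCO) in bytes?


Without TCO: 34 * 29 = 986 bytes
With TCO: reuse 1 frame = 29 bytes
Savings = 986 - 29 = 957

957


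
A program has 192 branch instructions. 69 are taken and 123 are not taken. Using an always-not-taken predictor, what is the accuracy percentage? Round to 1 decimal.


Predictor: always-not-taken
Correct predictions = 123
Accuracy = 123 / 192 * 100 = 64.1%

64.1


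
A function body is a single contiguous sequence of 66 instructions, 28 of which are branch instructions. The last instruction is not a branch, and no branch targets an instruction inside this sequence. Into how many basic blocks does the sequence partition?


With no in-sequence branch targets, the leaders are the first instruction plus the instruction after each branch.
Number of basic blocks = branches + 1
= 28 + 1 = 29

29


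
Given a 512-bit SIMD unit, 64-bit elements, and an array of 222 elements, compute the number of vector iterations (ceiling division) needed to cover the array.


Width = 512 / 64 = 8 elements per vector op
Iterations = ceil(222 / 8) = 28

28


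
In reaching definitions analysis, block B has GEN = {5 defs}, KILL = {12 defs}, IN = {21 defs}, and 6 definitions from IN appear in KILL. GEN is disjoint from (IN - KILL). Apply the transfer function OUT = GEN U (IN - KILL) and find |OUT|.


IN - KILL: 21 - 6 = 15 surviving definitions
OUT = GEN + surviving = 5 + 15 = 20

20


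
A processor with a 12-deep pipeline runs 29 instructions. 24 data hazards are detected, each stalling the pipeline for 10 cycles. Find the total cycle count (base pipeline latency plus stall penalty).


Base cycles = 12 + 29 - 1 = 40
Total stalls = 24 * 10 = 240
Total = 40 + 240 = 280

280


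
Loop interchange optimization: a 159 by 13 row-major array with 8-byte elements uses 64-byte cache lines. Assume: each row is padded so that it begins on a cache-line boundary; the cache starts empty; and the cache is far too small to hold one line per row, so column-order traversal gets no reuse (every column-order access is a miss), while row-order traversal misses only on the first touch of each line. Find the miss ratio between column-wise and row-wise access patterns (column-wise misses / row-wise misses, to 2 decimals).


Each row occupies 13 * 8 = 104 bytes and starts on a line boundary, so it spans ceil(104 / 64) = 2 cache lines.
Row-major traversal misses (one per line touched): 159 * ceil(13 * 8 / 64) = 318
Column-major traversal misses (no reuse, every access misses): 159 * 13 = 2067
Ratio = 2067 / 318 = 6.5

6.5


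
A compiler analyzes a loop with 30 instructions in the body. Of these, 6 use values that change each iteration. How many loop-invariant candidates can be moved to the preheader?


Invariant candidates = total - loop-dependent
= 30 - 6 = 24

24


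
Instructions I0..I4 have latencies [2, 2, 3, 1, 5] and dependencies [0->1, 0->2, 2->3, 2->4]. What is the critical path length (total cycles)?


Compute longest path through dependency graph: dist(Ik) = max over predecessors of dist + latency(Ik).
dist(I0) = latency 2 = 2
dist(I1) = dist(I0) + 2 = 2 + 2 = 4
dist(I2) = dist(I0) + 3 = 2 + 3 = 5
dist(I3) = dist(I2) + 1 = 5 + 1 = 6
dist(I4) = dist(I2) + 5 = 5 + 5 = 10
Critical path = max dist = 10

10


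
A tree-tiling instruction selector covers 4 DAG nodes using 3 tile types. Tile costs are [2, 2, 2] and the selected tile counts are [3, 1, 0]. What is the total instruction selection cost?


Total cost = sum(count_i * cost_i)
= 3*2 + 1*2 + 0*2
= 8

8


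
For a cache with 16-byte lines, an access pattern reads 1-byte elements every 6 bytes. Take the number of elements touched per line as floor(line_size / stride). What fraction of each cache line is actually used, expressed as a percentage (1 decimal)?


Elements per cache line = floor(16 / 6) = 2
Bytes used = 2 * 1 = 2
Utilization = 2 / 16 * 100 = 12.5%

12.5


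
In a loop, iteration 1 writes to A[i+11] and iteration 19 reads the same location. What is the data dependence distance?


Distance = read iteration - write iteration
= 19 - 1 = 18

18


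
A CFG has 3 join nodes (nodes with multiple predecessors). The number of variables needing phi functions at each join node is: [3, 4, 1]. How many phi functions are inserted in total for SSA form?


Total phi functions = sum of phi functions at each join node
= 3 + 4 + 1 = 8

8


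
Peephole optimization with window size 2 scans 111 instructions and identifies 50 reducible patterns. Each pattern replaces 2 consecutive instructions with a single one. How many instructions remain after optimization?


Each match removes 1 instructions.
Total removed = 50 * 1 = 50
Remaining = 111 - 50 = 61

61


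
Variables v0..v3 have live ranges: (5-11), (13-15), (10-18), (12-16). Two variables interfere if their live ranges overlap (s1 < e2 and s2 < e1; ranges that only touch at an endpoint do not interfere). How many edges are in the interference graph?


Check all pairs for overlapping intervals.
Two intervals (s1,e1) and (s2,e2) overlap if s1 < e2 and s2 < e1.
v0 (5-11) vs v1..v3: overlaps v2 -> 1
v1 (13-15) vs v2..v3: overlaps v2, v3 -> 2
v2 (10-18) vs v3: overlaps v3 -> 1
Total overlapping pairs = 1 + 2 + 1 = 4

4


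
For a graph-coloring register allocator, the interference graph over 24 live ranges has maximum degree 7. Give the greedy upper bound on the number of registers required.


Greedy coloring never needs more than (max_degree + 1) colors: when coloring a vertex, at most max_degree neighbors are already colored.
Upper bound = 7 + 1 = 8

8


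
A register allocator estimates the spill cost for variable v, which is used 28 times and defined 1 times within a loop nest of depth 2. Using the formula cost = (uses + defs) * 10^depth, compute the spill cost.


uses + defs = 28 + 1 = 29
10^2 = 100
Spill cost = 29 * 100 = 2900

2900


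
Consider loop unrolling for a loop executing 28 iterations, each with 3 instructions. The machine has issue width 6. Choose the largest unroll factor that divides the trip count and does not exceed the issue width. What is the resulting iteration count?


Largest divisor of 28 <= 6 is 4
New iterations = 28 / 4 = 7

7


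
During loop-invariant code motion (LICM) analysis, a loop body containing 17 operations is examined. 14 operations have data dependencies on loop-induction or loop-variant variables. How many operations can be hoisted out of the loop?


Invariant candidates = total - loop-dependent
= 17 - 14 = 3

3


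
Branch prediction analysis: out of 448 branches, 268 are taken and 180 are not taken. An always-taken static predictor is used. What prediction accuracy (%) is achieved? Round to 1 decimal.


Predictor: always-taken
Correct predictions = 268
Accuracy = 268 / 448 * 100 = 59.8%

59.8


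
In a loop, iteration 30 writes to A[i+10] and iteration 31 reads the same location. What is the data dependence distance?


Distance = read iteration - write iteration
= 31 - 30 = 1

1


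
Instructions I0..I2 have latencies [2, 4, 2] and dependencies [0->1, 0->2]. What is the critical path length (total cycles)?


Compute longest path through dependency graph: dist(Ik) = max over predecessors of dist + latency(Ik).
dist(I0) = latency 2 = 2
dist(I1) = dist(I0) + 4 = 2 + 4 = 6
dist(I2) = dist(I0) + 2 = 2 + 2 = 4
Critical path = max dist = 6

6


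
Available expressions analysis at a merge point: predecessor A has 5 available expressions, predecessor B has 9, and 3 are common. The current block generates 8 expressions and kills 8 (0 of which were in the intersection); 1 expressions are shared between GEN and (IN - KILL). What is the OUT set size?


IN = intersection of predecessors = 3
IN - KILL = 3 - 0 = 3
|OUT| = |GEN| + |IN - KILL| - |GEN ∩ (IN - KILL)| = 8 + 3 - 1 = 10

10


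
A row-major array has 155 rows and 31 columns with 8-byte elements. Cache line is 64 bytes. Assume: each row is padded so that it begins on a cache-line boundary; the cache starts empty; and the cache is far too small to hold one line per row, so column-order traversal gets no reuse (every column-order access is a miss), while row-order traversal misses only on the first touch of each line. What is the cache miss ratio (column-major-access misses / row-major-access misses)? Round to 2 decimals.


Each row occupies 31 * 8 = 248 bytes and starts on a line boundary, so it spans ceil(248 / 64) = 4 cache lines.
Row-major traversal misses (one per line touched): 155 * ceil(31 * 8 / 64) = 620
Column-major traversal misses (no reuse, every access misses): 155 * 31 = 4805
Ratio = 4805 / 620 = 7.75

7.75


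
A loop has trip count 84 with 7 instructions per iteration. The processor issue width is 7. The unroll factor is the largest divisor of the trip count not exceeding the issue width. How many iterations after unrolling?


Largest divisor of 84 <= 7 is 7
New iterations = 84 / 7 = 12

12


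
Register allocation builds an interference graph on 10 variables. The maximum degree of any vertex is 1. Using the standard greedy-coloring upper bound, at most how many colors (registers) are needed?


Greedy coloring never needs more than (max_degree + 1) colors: when coloring a vertex, at most max_degree neighbors are already colored.
Upper bound = 1 + 1 = 2

2


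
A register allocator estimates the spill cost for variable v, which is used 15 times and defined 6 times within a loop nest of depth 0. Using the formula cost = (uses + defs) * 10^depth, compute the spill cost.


uses + defs = 15 + 6 = 21
10^0 = 1
Spill cost = 21 * 1 = 21

21


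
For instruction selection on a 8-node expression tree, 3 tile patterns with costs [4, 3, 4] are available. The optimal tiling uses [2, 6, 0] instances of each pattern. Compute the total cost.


Total cost = sum(count_i * cost_i)
= 2*4 + 6*3 + 0*4
= 26

26


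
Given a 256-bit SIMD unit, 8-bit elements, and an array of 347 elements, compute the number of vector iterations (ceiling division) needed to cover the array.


Width = 256 / 8 = 32 elements per vector op
Iterations = ceil(347 / 32) = 11

11


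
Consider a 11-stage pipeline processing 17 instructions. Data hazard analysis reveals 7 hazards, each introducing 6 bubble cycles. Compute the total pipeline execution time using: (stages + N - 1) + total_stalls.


Base cycles = 11 + 17 - 1 = 27
Total stalls = 7 * 6 = 42
Total = 27 + 42 = 69

69


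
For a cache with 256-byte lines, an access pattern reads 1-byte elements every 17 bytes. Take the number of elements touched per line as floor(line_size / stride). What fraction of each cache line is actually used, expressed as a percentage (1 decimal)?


Elements per cache line = floor(256 / 17) = 15
Bytes used = 15 * 1 = 15
Utilization = 15 / 256 * 100 = 5.9%

5.9


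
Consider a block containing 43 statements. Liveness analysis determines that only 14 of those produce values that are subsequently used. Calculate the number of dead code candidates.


Dead code = total statements - live definitions
= 43 - 14 = 29

29


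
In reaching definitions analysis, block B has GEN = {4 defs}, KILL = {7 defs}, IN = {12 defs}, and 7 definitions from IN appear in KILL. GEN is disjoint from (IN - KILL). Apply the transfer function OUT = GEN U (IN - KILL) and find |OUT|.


IN - KILL: 12 - 7 = 5 surviving definitions
OUT = GEN + surviving = 4 + 5 = 9

9


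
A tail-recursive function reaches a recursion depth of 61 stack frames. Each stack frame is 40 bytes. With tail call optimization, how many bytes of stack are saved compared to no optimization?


Without TCO: 61 * 40 = 2440 bytes
With TCO: reuse 1 frame = 40 bytes
Savings = 2440 - 40 = 2400

2400


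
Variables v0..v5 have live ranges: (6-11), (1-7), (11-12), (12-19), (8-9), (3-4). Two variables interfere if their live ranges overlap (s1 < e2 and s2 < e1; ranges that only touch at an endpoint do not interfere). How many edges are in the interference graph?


Check all pairs for overlapping intervals.
Two intervals (s1,e1) and (s2,e2) overlap if s1 < e2 and s2 < e1.
v0 (6-11) vs v1..v5: overlaps v1, v4 -> 2
v1 (1-7) vs v2..v5: overlaps v5 -> 1
v2 (11-12) vs v3..v5: overlaps none -> 0
v3 (12-19) vs v4..v5: overlaps none -> 0
v4 (8-9) vs v5: overlaps none -> 0
Total overlapping pairs = 2 + 1 + 0 + 0 + 0 = 3

3


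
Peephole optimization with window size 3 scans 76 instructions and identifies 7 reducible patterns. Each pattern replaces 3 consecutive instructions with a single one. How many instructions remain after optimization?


Each match removes 2 instructions.
Total removed = 7 * 2 = 14
Remaining = 76 - 14 = 62

62


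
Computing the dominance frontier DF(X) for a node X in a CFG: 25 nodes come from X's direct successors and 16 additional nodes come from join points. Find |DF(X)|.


DF(X) = direct successor contributions + join point contributions
= 25 + 16 = 41

41


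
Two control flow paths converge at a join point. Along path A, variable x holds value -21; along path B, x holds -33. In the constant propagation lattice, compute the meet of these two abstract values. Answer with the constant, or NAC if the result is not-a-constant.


Meet operation: if both paths give the same constant, result is that constant; if they differ, result is NAC (not-a-constant).
Path A: -21, Path B: -33 -> differ
Result: not-a-constant -> NAC

NAC


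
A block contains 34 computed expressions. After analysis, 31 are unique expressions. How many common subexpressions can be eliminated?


CSE count = total expressions - unique expressions
= 34 - 31 = 3

3


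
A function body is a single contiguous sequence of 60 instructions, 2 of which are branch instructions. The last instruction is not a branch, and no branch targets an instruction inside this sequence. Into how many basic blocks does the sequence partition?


With no in-sequence branch targets, the leaders are the first instruction plus the instruction after each branch.
Number of basic blocks = branches + 1
= 2 + 1 = 3

3


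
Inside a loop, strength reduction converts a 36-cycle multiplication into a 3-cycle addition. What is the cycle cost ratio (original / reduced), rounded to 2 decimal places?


Ratio = mult_cost / add_cost = 36 / 3 = 12.0

12.0


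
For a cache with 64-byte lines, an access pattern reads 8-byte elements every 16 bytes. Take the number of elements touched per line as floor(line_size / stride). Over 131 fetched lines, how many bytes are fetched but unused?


Elements per line = floor(64 / 16) = 4
Bytes used per line = 4 * 8 = 32
Wasted per line = 64 - 32 = 32
Total wasted = 32 * 131 = 4192

4192


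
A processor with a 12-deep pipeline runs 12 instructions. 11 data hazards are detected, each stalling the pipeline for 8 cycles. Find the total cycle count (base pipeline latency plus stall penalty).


Base cycles = 12 + 12 - 1 = 23
Total stalls = 11 * 8 = 88
Total = 23 + 88 = 111

111


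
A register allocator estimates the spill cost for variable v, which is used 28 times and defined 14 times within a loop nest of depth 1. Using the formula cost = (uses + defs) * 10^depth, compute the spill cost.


uses + defs = 28 + 14 = 42
10^1 = 10
Spill cost = 42 * 10 = 420

420


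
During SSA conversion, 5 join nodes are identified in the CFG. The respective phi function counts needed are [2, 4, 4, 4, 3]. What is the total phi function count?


Total phi functions = sum of phi functions at each join node
= 2 + 4 + 4 + 4 + 3 = 17

17


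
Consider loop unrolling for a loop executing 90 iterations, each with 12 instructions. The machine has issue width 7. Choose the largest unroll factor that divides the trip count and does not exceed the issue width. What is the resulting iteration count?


Largest divisor of 90 <= 7 is 6
New iterations = 90 / 6 = 15

15


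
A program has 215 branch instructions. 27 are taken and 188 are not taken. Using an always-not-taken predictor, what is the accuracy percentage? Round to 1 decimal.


Predictor: always-not-taken
Correct predictions = 188
Accuracy = 188 / 215 * 100 = 87.4%

87.4


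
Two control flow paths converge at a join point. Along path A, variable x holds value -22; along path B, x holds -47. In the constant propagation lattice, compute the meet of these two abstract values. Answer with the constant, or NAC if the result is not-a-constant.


Meet operation: if both paths give the same constant, result is that constant; if they differ, result is NAC (not-a-constant).
Path A: -22, Path B: -47 -> differ
Result: not-a-constant -> NAC

NAC


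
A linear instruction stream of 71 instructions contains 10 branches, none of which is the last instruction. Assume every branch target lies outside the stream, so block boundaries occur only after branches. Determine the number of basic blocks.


With no in-sequence branch targets, the leaders are the first instruction plus the instruction after each branch.
Number of basic blocks = branches + 1
= 10 + 1 = 11

11


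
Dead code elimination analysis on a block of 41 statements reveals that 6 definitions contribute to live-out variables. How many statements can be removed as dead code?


Dead code = total statements - live definitions
= 41 - 6 = 35

35


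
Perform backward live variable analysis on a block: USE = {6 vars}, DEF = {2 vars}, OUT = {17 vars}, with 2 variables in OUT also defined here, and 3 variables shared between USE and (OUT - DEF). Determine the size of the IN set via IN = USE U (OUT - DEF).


OUT - DEF: 17 - 2 = 15
|IN| = |USE| + |OUT - DEF| - |USE ∩ (OUT - DEF)| = 6 + 15 - 3 = 18

18


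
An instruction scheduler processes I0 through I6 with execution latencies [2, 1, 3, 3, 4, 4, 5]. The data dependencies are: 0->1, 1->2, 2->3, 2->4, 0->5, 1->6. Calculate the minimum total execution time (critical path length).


Compute longest path through dependency graph: dist(Ik) = max over predecessors of dist + latency(Ik).
dist(I0) = latency 2 = 2
dist(I1) = dist(I0) + 1 = 2 + 1 = 3
dist(I2) = dist(I1) + 3 = 3 + 3 = 6
dist(I3) = dist(I2) + 3 = 6 + 3 = 9
dist(I4) = dist(I2) + 4 = 6 + 4 = 10
dist(I5) = dist(I0) + 4 = 2 + 4 = 6
dist(I6) = dist(I1) + 5 = 3 + 5 = 8
Critical path = max dist = 10

10


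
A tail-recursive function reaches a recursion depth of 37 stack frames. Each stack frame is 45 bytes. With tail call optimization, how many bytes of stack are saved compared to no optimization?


Without TCO: 37 * 45 = 1665 bytes
With TCO: reuse 1 frame = 45 bytes
Savings = 1665 - 45 = 1620

1620


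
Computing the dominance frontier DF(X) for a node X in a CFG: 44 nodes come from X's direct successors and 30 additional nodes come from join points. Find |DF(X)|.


DF(X) = direct successor contributions + join point contributions
= 44 + 30 = 74

74


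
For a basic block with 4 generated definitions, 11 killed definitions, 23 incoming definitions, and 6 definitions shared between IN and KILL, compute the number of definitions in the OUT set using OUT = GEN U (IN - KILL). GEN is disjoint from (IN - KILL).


IN - KILL: 23 - 6 = 17 surviving definitions
OUT = GEN + surviving = 4 + 17 = 21

21


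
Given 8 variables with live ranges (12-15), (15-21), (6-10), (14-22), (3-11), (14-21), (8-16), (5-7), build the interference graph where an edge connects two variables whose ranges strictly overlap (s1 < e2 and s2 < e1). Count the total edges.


Check all pairs for overlapping intervals.
Two intervals (s1,e1) and (s2,e2) overlap if s1 < e2 and s2 < e1.
v0 (12-15) vs v1..v7: overlaps v3, v5, v6 -> 3
v1 (15-21) vs v2..v7: overlaps v3, v5, v6 -> 3
v2 (6-10) vs v3..v7: overlaps v4, v6, v7 -> 3
v3 (14-22) vs v4..v7: overlaps v5, v6 -> 2
v4 (3-11) vs v5..v7: overlaps v6, v7 -> 2
v5 (14-21) vs v6..v7: overlaps v6 -> 1
v6 (8-16) vs v7: overlaps none -> 0
Total overlapping pairs = 3 + 3 + 3 + 2 + 2 + 1 + 0 = 14

14


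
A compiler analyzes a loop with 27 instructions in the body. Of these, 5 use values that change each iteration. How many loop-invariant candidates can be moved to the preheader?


Invariant candidates = total - loop-dependent
= 27 - 5 = 22

22


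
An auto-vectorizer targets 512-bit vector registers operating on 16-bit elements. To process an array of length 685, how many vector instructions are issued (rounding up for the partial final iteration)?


Width = 512 / 16 = 32 elements per vector op
Iterations = ceil(685 / 32) = 22

22


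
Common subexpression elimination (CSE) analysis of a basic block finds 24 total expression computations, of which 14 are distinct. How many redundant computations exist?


CSE count = total expressions - unique expressions
= 24 - 14 = 10

10


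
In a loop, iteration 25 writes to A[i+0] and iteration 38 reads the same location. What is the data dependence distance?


Distance = read iteration - write iteration
= 38 - 25 = 13

13


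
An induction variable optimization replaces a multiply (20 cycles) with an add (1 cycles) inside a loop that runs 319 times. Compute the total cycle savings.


Per-iteration saving = 20 - 1 = 19
Total saved = 319 * 19 = 6061

6061


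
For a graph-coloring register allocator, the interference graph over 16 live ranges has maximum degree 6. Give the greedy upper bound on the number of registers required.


Greedy coloring never needs more than (max_degree + 1) colors: when coloring a vertex, at most max_degree neighbors are already colored.
Upper bound = 6 + 1 = 7

7


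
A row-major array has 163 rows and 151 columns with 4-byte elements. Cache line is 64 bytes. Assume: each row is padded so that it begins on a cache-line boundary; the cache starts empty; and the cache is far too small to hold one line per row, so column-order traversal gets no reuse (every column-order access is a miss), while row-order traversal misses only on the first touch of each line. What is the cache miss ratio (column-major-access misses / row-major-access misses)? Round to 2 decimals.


Each row occupies 151 * 4 = 604 bytes and starts on a line boundary, so it spans ceil(604 / 64) = 10 cache lines.
Row-major traversal misses (one per line touched): 163 * ceil(151 * 4 / 64) = 1630
Column-major traversal misses (no reuse, every access misses): 163 * 151 = 24613
Ratio = 24613 / 1630 = 15.1

15.1


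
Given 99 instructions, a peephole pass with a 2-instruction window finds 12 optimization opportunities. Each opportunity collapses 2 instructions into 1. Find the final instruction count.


Each match removes 1 instructions.
Total removed = 12 * 1 = 12
Remaining = 99 - 12 = 87

87


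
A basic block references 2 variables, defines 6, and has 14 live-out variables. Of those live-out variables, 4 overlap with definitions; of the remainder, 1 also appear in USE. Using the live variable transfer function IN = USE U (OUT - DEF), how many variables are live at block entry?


OUT - DEF: 14 - 4 = 10
|IN| = |USE| + |OUT - DEF| - |USE ∩ (OUT - DEF)| = 2 + 10 - 1 = 11

11


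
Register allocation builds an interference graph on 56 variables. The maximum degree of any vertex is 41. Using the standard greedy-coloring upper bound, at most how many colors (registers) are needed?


Greedy coloring never needs more than (max_degree + 1) colors: when coloring a vertex, at most max_degree neighbors are already colored.
Upper bound = 41 + 1 = 42

42


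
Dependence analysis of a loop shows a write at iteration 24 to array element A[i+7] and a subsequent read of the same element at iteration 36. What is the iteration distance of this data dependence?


Distance = read iteration - write iteration
= 36 - 24 = 12

12


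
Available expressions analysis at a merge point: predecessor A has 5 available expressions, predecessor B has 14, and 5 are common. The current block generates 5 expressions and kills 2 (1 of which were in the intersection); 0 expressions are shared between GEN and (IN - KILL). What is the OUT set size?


IN = intersection of predecessors = 5
IN - KILL = 5 - 1 = 4
|OUT| = |GEN| + |IN - KILL| - |GEN ∩ (IN - KILL)| = 5 + 4 - 0 = 9

9


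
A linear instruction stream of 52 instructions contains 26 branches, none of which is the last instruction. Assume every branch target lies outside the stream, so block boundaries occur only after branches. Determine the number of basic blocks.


With no in-sequence branch targets, the leaders are the first instruction plus the instruction after each branch.
Number of basic blocks = branches + 1
= 26 + 1 = 27

27
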